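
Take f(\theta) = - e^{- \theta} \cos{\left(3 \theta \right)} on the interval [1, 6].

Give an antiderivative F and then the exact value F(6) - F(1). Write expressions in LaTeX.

A candidate is checked by its d/d\theta: the result must match f(\theta).
F(\theta) = \frac{\left(- 3 \sin{\left(3 \theta \right)} + \cos{\left(3 \theta \right)}\right) e^{- \theta}}{10} is an antiderivative of f.
Check: d/d\theta[\frac{\left(- 3 \sin{\left(3 \theta \right)} + \cos{\left(3 \theta \right)}\right) e^{- \theta}}{10}] = - e^{- \theta} \cos{\left(3 \theta \right)} = f(\theta).
F(6) = \frac{\cos{\left(18 \right)}}{10 e^{6}} - \frac{3 \sin{\left(18 \right)}}{10 e^{6}}; F(1) = \frac{\cos{\left(3 \right)}}{10 e} - \frac{3 \sin{\left(3 \right)}}{10 e}.
Integral = F(6) - F(1) = \frac{\cos{\left(18 \right)}}{10 e^{6}} - \frac{3 \sin{\left(18 \right)}}{10 e^{6}} + \frac{3 \sin{\left(3 \right)}}{10 e} - \frac{\cos{\left(3 \right)}}{10 e}.

Antiderivative: F(\theta) = \frac{\left(- 3 \sin{\left(3 \theta \right)} + \cos{\left(3 \theta \right)}\right) e^{- \theta}}{10}; value = \frac{\cos{\left(18 \right)}}{10 e^{6}} - \frac{3 \sin{\left(18 \right)}}{10 e^{6}} + \frac{3 \sin{\left(3 \right)}}{10 e} - \frac{\cos{\left(3 \right)}}{10 e}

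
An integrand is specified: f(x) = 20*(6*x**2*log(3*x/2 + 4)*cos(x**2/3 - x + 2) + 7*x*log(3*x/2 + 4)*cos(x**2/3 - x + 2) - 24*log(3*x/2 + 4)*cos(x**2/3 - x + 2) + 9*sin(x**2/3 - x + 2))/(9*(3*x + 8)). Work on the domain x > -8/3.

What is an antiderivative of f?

Recognize the product-rule pattern: f = u'v + uv' with u = 20*log(3*x/2 + 4)/3, v = sin(x**2/3 - x + 2), so integration by parts undoes it.
Check: d/dx[20*log(3*x/2 + 4)*sin(x**2/3 - x + 2)/3] = (120*x**2*log(3*x/2 + 4)*cos(x**2/3 - x + 2) + 140*x*log(3*x/2 + 4)*cos(x**2/3 - x + 2) - 480*log(3*x/2 + 4)*cos(x**2/3 - x + 2) + 180*sin(x**2/3 - x + 2))/(27*x + 72), which equals f(x).

An antiderivative is F(x) = 20*log(3*x/2 + 4)*sin(x**2/3 - x + 2)/3.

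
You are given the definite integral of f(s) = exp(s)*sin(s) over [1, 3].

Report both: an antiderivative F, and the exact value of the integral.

A first test for any F(s): its s-derivative must equal f(s) identically.
F(s) = exp(s)*sin(s)/2 - exp(s)*cos(s)/2 is an antiderivative of f.
Check: d/ds[exp(s)*sin(s)/2 - exp(s)*cos(s)/2] = exp(s)*sin(s) = f(s).
F(3) = exp(3)*sin(3)/2 - exp(3)*cos(3)/2; F(1) = -exp(1)*cos(1)/2 + exp(1)*sin(1)/2.
Integral = F(3) - F(1) = -exp(1)*sin(1)/2 + exp(1)*cos(1)/2 + exp(3)*sin(3)/2 - exp(3)*cos(3)/2.

Antiderivative: F(s) = exp(s)*sin(s)/2 - exp(s)*cos(s)/2; value = -exp(1)*sin(1)/2 + exp(1)*cos(1)/2 + exp(3)*sin(3)/2 - exp(3)*cos(3)/2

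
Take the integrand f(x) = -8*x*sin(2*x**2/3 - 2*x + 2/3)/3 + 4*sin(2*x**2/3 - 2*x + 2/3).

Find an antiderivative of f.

f matches the chain-rule pattern g'(h)*h' with inner function h(x) = 2*x**2/3 - 2*x + 2/3; substituting u = h(x) collapses the integral.
Check: d/dx[2*cos(2*x**2/3 - 2*x + 2/3)] = -8*x*sin(2*x**2/3 - 2*x + 2/3)/3 + 4*sin(2*x**2/3 - 2*x + 2/3) = f(x).

An antiderivative is F(x) = 2*cos(2*x**2/3 - 2*x + 2/3).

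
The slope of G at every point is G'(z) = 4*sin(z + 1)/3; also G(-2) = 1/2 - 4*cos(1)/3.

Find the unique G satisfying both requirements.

Recover the given G'(z) by differentiating a candidate G(z); any mismatch rules it out.
A general antiderivative is -4*cos(z + 1)/3 + C.
The condition gives C = 1/2 - 4*cos(1)/3 - (-4*cos(1)/3) = 1/2.
So G(z) = 1/2 - 4*cos(z + 1)/3.
Check: d/dz[1/2 - 4*cos(z + 1)/3] = 4*sin(z + 1)/3 = G'(z).

G(z) = 1/2 - 4*cos(z + 1)/3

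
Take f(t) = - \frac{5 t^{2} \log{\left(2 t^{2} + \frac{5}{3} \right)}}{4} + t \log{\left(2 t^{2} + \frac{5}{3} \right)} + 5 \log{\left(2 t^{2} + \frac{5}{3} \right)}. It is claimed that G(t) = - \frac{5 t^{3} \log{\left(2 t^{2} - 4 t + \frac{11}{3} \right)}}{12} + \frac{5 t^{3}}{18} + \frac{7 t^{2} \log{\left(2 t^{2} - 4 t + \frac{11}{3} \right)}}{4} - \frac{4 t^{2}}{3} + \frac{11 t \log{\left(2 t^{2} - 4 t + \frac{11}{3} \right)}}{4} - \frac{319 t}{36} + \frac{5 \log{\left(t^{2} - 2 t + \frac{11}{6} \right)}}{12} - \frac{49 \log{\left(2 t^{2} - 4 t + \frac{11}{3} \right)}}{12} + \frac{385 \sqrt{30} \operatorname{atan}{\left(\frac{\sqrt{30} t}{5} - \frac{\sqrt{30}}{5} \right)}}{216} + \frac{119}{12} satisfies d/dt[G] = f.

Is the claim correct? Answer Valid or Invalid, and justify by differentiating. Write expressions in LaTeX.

Invalid: d/dt[G] - f = \frac{5 t^{2} \log{\left(2 t^{2} + \frac{5}{3} \right)}}{4} - \frac{5 t^{2} \log{\left(2 t^{2} - 4 t + \frac{11}{3} \right)}}{4} - t \log{\left(2 t^{2} + \frac{5}{3} \right)} + \frac{7 t \log{\left(2 t^{2} - 4 t + \frac{11}{3} \right)}}{2} - 5 \log{\left(2 t^{2} + \frac{5}{3} \right)} + \frac{11 \log{\left(2 t^{2} - 4 t + \frac{11}{3} \right)}}{4}, which is not 0.

d/dt[G] = - \frac{5 t^{2} \log{\left(2 t^{2} - 4 t + \frac{11}{3} \right)}}{4} + \frac{7 t \log{\left(2 t^{2} - 4 t + \frac{11}{3} \right)}}{2} + \frac{11 \log{\left(2 t^{2} - 4 t + \frac{11}{3} \right)}}{4}
d/dt[G] - f(t) = \frac{5 t^{2} \log{\left(2 t^{2} + \frac{5}{3} \right)}}{4} - \frac{5 t^{2} \log{\left(2 t^{2} - 4 t + \frac{11}{3} \right)}}{4} - t \log{\left(2 t^{2} + \frac{5}{3} \right)} + \frac{7 t \log{\left(2 t^{2} - 4 t + \frac{11}{3} \right)}}{2} - 5 \log{\left(2 t^{2} + \frac{5}{3} \right)} + \frac{11 \log{\left(2 t^{2} - 4 t + \frac{11}{3} \right)}}{4} != 0.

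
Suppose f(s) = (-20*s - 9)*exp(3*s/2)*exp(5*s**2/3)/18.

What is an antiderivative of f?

An antiderivative is F(s) = -exp(5*s**2/3 + 3*s/2)/3.

f matches the chain-rule pattern g'(h)*h' with inner function h(s) = 5*s**2/3 + 3*s/2; substituting u = h(s) collapses the integral.
Check: d/ds[-exp(5*s**2/3 + 3*s/2)/3] = -10*s*exp(3*s/2)*exp(5*s**2/3)/9 - exp(3*s/2)*exp(5*s**2/3)/2, which equals f(s).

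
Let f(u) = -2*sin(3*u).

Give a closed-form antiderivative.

A first test for any F(u): its u-derivative must equal f(u) identically.
Check: d/du[2*cos(3*u)/3] = -2*sin(3*u) = f(u).

An antiderivative is F(u) = 2*cos(3*u)/3.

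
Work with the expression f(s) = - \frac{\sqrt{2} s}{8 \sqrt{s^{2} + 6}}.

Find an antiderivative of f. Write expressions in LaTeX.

An antiderivative is F(s) = - \frac{\sqrt{\frac{s^{2}}{2} + 3}}{4}.

f matches the chain-rule pattern g'(h)*h' with inner function h(s) = \frac{s^{2}}{2} + 3; substituting u = h(s) collapses the integral.
Check: d/ds[- \frac{\sqrt{\frac{s^{2}}{2} + 3}}{4}] = - \frac{\sqrt{2} s}{8 \sqrt{s^{2} + 6}} = f(s).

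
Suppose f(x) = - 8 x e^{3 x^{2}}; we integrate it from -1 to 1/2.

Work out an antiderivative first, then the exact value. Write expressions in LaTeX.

f matches the chain-rule pattern g'(h)*h' with inner function h(x) = 3 x^{2}; substituting u = h(x) collapses the integral.
F(x) = - \frac{4 e^{3 x^{2}}}{3} is an antiderivative of f.
Check: d/dx[- \frac{4 e^{3 x^{2}}}{3}] = - 8 x e^{3 x^{2}} = f(x).
F(1/2) = - \frac{4 e^{\frac{3}{4}}}{3}; F(-1) = - \frac{4 e^{3}}{3}.
Integral = F(1/2) - F(-1) = - \frac{4 e^{\frac{3}{4}}}{3} + \frac{4 e^{3}}{3}.

Antiderivative: F(x) = - \frac{4 e^{3 x^{2}}}{3}; value = - \frac{4 e^{\frac{3}{4}}}{3} + \frac{4 e^{3}}{3}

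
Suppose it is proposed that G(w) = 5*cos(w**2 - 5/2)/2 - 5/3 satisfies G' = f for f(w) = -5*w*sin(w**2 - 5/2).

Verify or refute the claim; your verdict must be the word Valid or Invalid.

Valid. The derivative of G reproduces f.

d/dw[G] = -5*w*sin(w**2 - 5/2)
This equals f(w) exactly, so the claim holds.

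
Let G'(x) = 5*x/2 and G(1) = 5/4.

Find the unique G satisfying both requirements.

Recover the given G'(x) by differentiating a candidate G(x); any mismatch rules it out.
A general antiderivative is 5*x**2/4 + C.
The condition gives C = 5/4 - (5/4) = 0.
So G(x) = 5*x**2/4.
Check: d/dx[5*x**2/4] = 5*x/2 = G'(x).

G(x) = 5*x**2/4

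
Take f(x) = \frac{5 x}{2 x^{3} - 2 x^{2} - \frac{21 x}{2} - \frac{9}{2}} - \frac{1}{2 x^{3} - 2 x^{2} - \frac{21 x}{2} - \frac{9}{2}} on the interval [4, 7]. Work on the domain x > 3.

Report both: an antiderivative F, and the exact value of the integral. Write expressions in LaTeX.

The denominator factors as \left(x - 3\right) \left(2 x + 1\right) \left(2 x + 3\right); partial fractions split f into directly integrable pieces: - \frac{17}{9 \left(2 x + 3\right)} + \frac{1}{2 x + 1} + \frac{4}{9 \left(x - 3\right)}.
F(x) = \frac{4 \log{\left(x - 3 \right)}}{9} + \frac{\log{\left(x + \frac{1}{2} \right)}}{2} - \frac{17 \log{\left(x + \frac{3}{2} \right)}}{18} is an antiderivative of f.
Check: d/dx[\frac{4 \log{\left(x - 3 \right)}}{9} + \frac{\log{\left(x + \frac{1}{2} \right)}}{2} - \frac{17 \log{\left(x + \frac{3}{2} \right)}}{18}] = \frac{10 x - 2}{4 x^{3} - 4 x^{2} - 21 x - 9}, which equals f(x).
F(7) = - \frac{17 \log{\left(\frac{17}{2} \right)}}{18} + \frac{4 \log{\left(4 \right)}}{9} + \frac{\log{\left(\frac{15}{2} \right)}}{2}; F(4) = - \frac{17 \log{\left(\frac{11}{2} \right)}}{18} + \frac{\log{\left(\frac{9}{2} \right)}}{2}.
Integral = F(7) - F(4) = - \frac{17 \log{\left(\frac{17}{2} \right)}}{18} - \frac{\log{\left(\frac{9}{2} \right)}}{2} + \frac{4 \log{\left(4 \right)}}{9} + \frac{\log{\left(\frac{15}{2} \right)}}{2} + \frac{17 \log{\left(\frac{11}{2} \right)}}{18}.

Antiderivative: F(x) = \frac{4 \log{\left(x - 3 \right)}}{9} + \frac{\log{\left(x + \frac{1}{2} \right)}}{2} - \frac{17 \log{\left(x + \frac{3}{2} \right)}}{18}; value = - \frac{17 \log{\left(\frac{17}{2} \right)}}{18} - \frac{\log{\left(\frac{9}{2} \right)}}{2} + \frac{4 \log{\left(4 \right)}}{9} + \frac{\log{\left(\frac{15}{2} \right)}}{2} + \frac{17 \log{\left(\frac{11}{2} \right)}}{18}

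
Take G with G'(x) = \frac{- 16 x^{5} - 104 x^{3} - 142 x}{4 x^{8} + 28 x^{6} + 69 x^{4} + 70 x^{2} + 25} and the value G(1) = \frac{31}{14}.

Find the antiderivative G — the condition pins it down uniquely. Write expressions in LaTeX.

G(x) = \frac{4 x^{2} + \left(x^{2} + 1\right) \left(2 x^{2} + 5\right) + 13}{\left(x^{2} + 1\right) \left(2 x^{2} + 5\right)}

Since d/dx undoes antidifferentiation here, G(x) must give back the stated G'(x).
A general antiderivative is - \frac{1}{x^{2} + \frac{5}{2}} + \frac{3}{x^{2} + 1} + C.
The condition gives C = \frac{31}{14} - (\frac{17}{14}) = 1.
So G(x) = \frac{4 x^{2} + \left(x^{2} + 1\right) \left(2 x^{2} + 5\right) + 13}{\left(x^{2} + 1\right) \left(2 x^{2} + 5\right)}.
Check: d/dx[\frac{4 x^{2} + \left(x^{2} + 1\right) \left(2 x^{2} + 5\right) + 13}{\left(x^{2} + 1\right) \left(2 x^{2} + 5\right)}] = \frac{- 16 x^{5} - 104 x^{3} - 142 x}{4 x^{8} + 28 x^{6} + 69 x^{4} + 70 x^{2} + 25} = G'(x).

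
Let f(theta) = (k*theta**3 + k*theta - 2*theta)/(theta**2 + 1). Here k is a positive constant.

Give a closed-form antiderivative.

An antiderivative is F(theta) = k*theta**2/2 - log(theta**2 + 1).

Differentiate the proposed F(theta) back; it has to land on f(theta) exactly.
Check: d/dtheta[k*theta**2/2 - log(theta**2 + 1)] = (k*theta**3 + k*theta - 2*theta)/(theta**2 + 1) = f(theta).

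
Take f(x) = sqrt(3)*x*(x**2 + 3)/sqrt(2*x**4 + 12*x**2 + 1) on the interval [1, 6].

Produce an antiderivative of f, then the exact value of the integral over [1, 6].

Antiderivative: F(x) = 3*sqrt(2*x**4/3 + 4*x**2 + 1/3)/4; value = -3*sqrt(5)/4 + 55*sqrt(3)/4

The substitution u = 2*x**4/3 + 4*x**2 + 1/3 works: f is exactly (dF/du)*(du/dx) for that inner function.
F(x) = 3*sqrt(2*x**4/3 + 4*x**2 + 1/3)/4 is an antiderivative of f.
Check: d/dx[3*sqrt(2*x**4/3 + 4*x**2 + 1/3)/4] = (sqrt(3)*x**3 + 3*sqrt(3)*x)/sqrt(2*x**4 + 12*x**2 + 1), which equals f(x).
F(6) = 55*sqrt(3)/4; F(1) = 3*sqrt(5)/4.
Integral = F(6) - F(1) = -3*sqrt(5)/4 + 55*sqrt(3)/4.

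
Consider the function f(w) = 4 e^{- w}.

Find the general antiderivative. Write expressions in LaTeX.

F(w) = - 4 e^{- w} + C

Since d/dw undoes antidifferentiation here, F'(w) = f(w) is required of F(w).
Check: d/dw[- 4 e^{- w}] = 4 e^{- w} = f(w).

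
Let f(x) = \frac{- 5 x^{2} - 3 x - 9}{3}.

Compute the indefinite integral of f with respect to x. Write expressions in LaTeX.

An antiderivative F(x) passes only if d/dx[F] lands on f(x) exactly.
Check: d/dx[- \frac{x \left(10 x^{2} + 9 x + 54\right)}{18}] = - \frac{5 x^{2}}{3} - x - 3, which equals f(x).

F(x) = - \frac{x \left(10 x^{2} + 9 x + 54\right)}{18} + C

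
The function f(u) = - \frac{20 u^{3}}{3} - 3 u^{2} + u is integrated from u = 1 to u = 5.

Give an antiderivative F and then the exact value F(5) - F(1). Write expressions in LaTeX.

Antiderivative: F(u) = - \frac{5 u^{4}}{3} - u^{3} + \frac{u^{2}}{2}; value = -1152

Integrate term by term and add the pieces.
F(u) = - \frac{5 u^{4}}{3} - u^{3} + \frac{u^{2}}{2} is an antiderivative of f.
Check: d/du[- \frac{5 u^{4}}{3} - u^{3} + \frac{u^{2}}{2}] = - \frac{20 u^{3}}{3} - 3 u^{2} + u = f(u).
F(5) = - \frac{6925}{6}; F(1) = - \frac{13}{6}.
Integral = F(5) - F(1) = -1152.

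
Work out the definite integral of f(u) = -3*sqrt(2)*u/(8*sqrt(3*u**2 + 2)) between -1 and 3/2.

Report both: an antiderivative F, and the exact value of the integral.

f matches the chain-rule pattern g'(h)*h' with inner function h(u) = 3*u**2/2 + 1; substituting w = h(u) collapses the integral.
F(u) = -sqrt(2)*sqrt(3*u**2 + 2)/8 is an antiderivative of f.
Check: d/du[-sqrt(2)*sqrt(3*u**2 + 2)/8] = -3*sqrt(2)*u/(8*sqrt(3*u**2 + 2)) = f(u).
F(3/2) = -sqrt(70)/16; F(-1) = -sqrt(10)/8.
Integral = F(3/2) - F(-1) = -sqrt(70)/16 + sqrt(10)/8.

Antiderivative: F(u) = -sqrt(2)*sqrt(3*u**2 + 2)/8; value = -sqrt(70)/16 + sqrt(10)/8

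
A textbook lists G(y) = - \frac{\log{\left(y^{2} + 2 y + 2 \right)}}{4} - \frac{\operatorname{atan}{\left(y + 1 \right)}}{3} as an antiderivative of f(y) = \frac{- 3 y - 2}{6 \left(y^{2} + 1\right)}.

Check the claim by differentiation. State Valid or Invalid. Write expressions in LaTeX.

d/dy[G] = \frac{- 3 y - 5}{6 y^{2} + 12 y + 12}
d/dy[G] - f(y) = \frac{3 y^{2} + 7 y - 1}{6 y^{4} + 12 y^{3} + 18 y^{2} + 12 y + 12} != 0.

Invalid: d/dy[G] - f = \frac{3 y^{2} + 7 y - 1}{6 y^{4} + 12 y^{3} + 18 y^{2} + 12 y + 12}, which is not 0.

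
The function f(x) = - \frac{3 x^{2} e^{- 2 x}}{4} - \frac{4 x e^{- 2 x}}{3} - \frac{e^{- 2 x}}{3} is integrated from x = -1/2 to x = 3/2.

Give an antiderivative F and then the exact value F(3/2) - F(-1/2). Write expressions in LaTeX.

Antiderivative: F(x) = \frac{\left(18 x^{2} + 50 x + 33\right) e^{- 2 x}}{48}; value = - \frac{25 e}{96} + \frac{99}{32 e^{3}}

f has the shape u'v + uv' for u = \frac{3 x^{2}}{8} + \frac{25 x}{24} + \frac{11}{16} and v = e^{- 2 x} — it is the derivative of the product u*v.
F(x) = \frac{\left(18 x^{2} + 50 x + 33\right) e^{- 2 x}}{48} is an antiderivative of f.
Check: d/dx[\frac{\left(18 x^{2} + 50 x + 33\right) e^{- 2 x}}{48}] = \frac{\left(- 9 x^{2} - 16 x - 4\right) e^{- 2 x}}{12}, which equals f(x).
F(3/2) = \frac{99}{32 e^{3}}; F(-1/2) = \frac{25 e}{96}.
Integral = F(3/2) - F(-1/2) = - \frac{25 e}{96} + \frac{99}{32 e^{3}}.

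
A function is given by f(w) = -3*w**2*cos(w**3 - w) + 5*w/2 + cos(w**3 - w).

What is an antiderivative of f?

An antiderivative is F(w) = 5*w**2/4 - sin(w**3 - w).

Integrate term by term and add the pieces.
Check: d/dw[5*w**2/4 - sin(w**3 - w)] = -3*w**2*cos(w**3 - w) + 5*w/2 + cos(w**3 - w) = f(w).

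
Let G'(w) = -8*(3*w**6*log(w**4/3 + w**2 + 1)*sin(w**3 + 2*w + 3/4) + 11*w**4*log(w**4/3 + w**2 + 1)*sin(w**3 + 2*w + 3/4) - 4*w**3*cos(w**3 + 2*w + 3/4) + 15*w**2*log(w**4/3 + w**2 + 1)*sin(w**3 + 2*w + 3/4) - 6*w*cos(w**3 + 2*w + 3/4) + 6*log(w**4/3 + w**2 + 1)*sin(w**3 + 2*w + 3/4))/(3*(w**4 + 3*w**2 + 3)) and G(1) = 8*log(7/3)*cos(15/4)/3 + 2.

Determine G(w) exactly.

G(w) = 8*log(w**4/3 + w**2 + 1)*cos(w**3 + 2*w + 3/4)/3 + 2

Recognize the product-rule pattern: G'(w) = u'v + uv' with u = 8*cos(w**3 + 2*w + 3/4)/3, v = log(w**4/3 + w**2 + 1), so integration by parts undoes it.
A general antiderivative is 8*log(w**4/3 + w**2 + 1)*cos(w**3 + 2*w + 3/4)/3 + C.
The condition gives C = 8*log(7/3)*cos(15/4)/3 + 2 - (8*log(7/3)*cos(15/4)/3) = 2.
So G(w) = 8*log(w**4/3 + w**2 + 1)*cos(w**3 + 2*w + 3/4)/3 + 2.
Check: d/dw[8*log(w**4/3 + w**2 + 1)*cos(w**3 + 2*w + 3/4)/3 + 2] = (-24*w**6*log(w**4/3 + w**2 + 1)*sin(w**3 + 2*w + 3/4) - 88*w**4*log(w**4/3 + w**2 + 1)*sin(w**3 + 2*w + 3/4) + 32*w**3*cos(w**3 + 2*w + 3/4) - 120*w**2*log(w**4/3 + w**2 + 1)*sin(w**3 + 2*w + 3/4) + 48*w*cos(w**3 + 2*w + 3/4) - 48*log(w**4/3 + w**2 + 1)*sin(w**3 + 2*w + 3/4))/(3*w**4 + 9*w**2 + 9), which equals G'(w).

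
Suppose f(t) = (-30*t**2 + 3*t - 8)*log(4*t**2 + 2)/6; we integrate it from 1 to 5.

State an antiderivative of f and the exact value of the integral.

Check any antiderivative F(t) by computing F'(t) and comparing it with f(t).
F(t) = -(120*t**3*log(4*t**2 + 2) - 80*t**3 - 18*t**2*log(4*t**2 + 2) + 18*t**2 + 96*t*log(4*t**2 + 2) - 72*t - 9*log(t**2 + 1/2) + 36*sqrt(2)*atan(sqrt(2)*t))/72 is an antiderivative of f.
Check: d/dt[-(120*t**3*log(4*t**2 + 2) - 80*t**3 - 18*t**2*log(4*t**2 + 2) + 18*t**2 + 96*t*log(4*t**2 + 2) - 72*t - 9*log(t**2 + 1/2) + 36*sqrt(2)*atan(sqrt(2)*t))/72] = -5*t**2*log(2*t**2 + 1) - 5*t**2*log(2) + t*log(2*t**2 + 1)/2 + t*log(2)/2 - 4*log(2*t**2 + 1)/3 - 4*log(2)/3, which equals f(t).
F(5) = -835*log(102)/4 - sqrt(2)*atan(5*sqrt(2))/2 + log(51/2)/8 + 4955/36; F(1) = -11*log(6)/4 - sqrt(2)*atan(sqrt(2))/2 + log(3/2)/8 + 67/36.
Integral = F(5) - F(1) = -835*log(102)/4 - sqrt(2)*atan(5*sqrt(2))/2 - log(3/2)/8 + log(51/2)/8 + sqrt(2)*atan(sqrt(2))/2 + 11*log(6)/4 + 1222/9.

Antiderivative: F(t) = -(120*t**3*log(4*t**2 + 2) - 80*t**3 - 18*t**2*log(4*t**2 + 2) + 18*t**2 + 96*t*log(4*t**2 + 2) - 72*t - 9*log(t**2 + 1/2) + 36*sqrt(2)*atan(sqrt(2)*t))/72; value = -835*log(102)/4 - sqrt(2)*atan(5*sqrt(2))/2 - log(3/2)/8 + log(51/2)/8 + sqrt(2)*atan(sqrt(2))/2 + 11*log(6)/4 + 1222/9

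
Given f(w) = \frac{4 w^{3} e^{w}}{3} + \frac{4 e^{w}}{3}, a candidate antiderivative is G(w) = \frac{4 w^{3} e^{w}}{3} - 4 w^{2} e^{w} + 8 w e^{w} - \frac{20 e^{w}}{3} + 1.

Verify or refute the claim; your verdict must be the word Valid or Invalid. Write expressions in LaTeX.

Valid. The derivative of G reproduces f.

d/dw[G] = \frac{4 w^{3} e^{w}}{3} + \frac{4 e^{w}}{3}
This equals f(w) exactly, so the claim holds.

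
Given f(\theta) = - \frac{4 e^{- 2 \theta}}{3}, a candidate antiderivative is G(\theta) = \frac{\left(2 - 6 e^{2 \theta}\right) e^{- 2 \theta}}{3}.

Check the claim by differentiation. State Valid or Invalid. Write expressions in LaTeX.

d/d\theta[G] = - \frac{4 e^{- 2 \theta}}{3}
This equals f(\theta) exactly, so the claim holds.

Valid: G'(\theta) = f(\theta).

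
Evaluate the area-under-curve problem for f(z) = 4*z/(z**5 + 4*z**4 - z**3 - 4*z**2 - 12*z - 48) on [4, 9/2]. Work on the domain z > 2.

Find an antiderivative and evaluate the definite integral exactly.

Antiderivative: F(z) = log(z - 2)/21 + log(z + 2)/7 - 4*log(z + 4)/57 - 8*log(z**2 + 3)/133 - 4*sqrt(3)*atan(sqrt(3)*z/3)/133; value = -log(6)/7 - 8*log(93/4)/133 - 4*log(17/2)/57 - 4*sqrt(3)*atan(3*sqrt(3)/2)/133 - log(2)/21 + log(5/2)/21 + 4*sqrt(3)*atan(4*sqrt(3)/3)/133 + 4*log(8)/57 + 8*log(19)/133 + log(13/2)/7

Factor the denominator ((z - 2)*(z + 2)*(z + 4)*(z**2 + 3)) and decompose: f = -4*(4*z + 3)/(133*(z**2 + 3)) - 4/(57*(z + 4)) + 1/(7*(z + 2)) + 1/(21*(z - 2)); each piece integrates to a log, atan, or power term.
F(z) = log(z - 2)/21 + log(z + 2)/7 - 4*log(z + 4)/57 - 8*log(z**2 + 3)/133 - 4*sqrt(3)*atan(sqrt(3)*z/3)/133 is an antiderivative of f.
Check: d/dz[log(z - 2)/21 + log(z + 2)/7 - 4*log(z + 4)/57 - 8*log(z**2 + 3)/133 - 4*sqrt(3)*atan(sqrt(3)*z/3)/133] = 4*z/(z**5 + 4*z**4 - z**3 - 4*z**2 - 12*z - 48) = f(z).
F(9/2) = -8*log(93/4)/133 - 4*log(17/2)/57 - 4*sqrt(3)*atan(3*sqrt(3)/2)/133 + log(5/2)/21 + log(13/2)/7; F(4) = -8*log(19)/133 - 4*log(8)/57 - 4*sqrt(3)*atan(4*sqrt(3)/3)/133 + log(2)/21 + log(6)/7.
Integral = F(9/2) - F(4) = -log(6)/7 - 8*log(93/4)/133 - 4*log(17/2)/57 - 4*sqrt(3)*atan(3*sqrt(3)/2)/133 - log(2)/21 + log(5/2)/21 + 4*sqrt(3)*atan(4*sqrt(3)/3)/133 + 4*log(8)/57 + 8*log(19)/133 + log(13/2)/7.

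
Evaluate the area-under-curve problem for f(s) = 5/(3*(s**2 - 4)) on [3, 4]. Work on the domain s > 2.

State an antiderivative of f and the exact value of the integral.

Factor the denominator (3*(s - 2)*(s + 2)) and decompose: f = -5/(12*(s + 2)) + 5/(12*(s - 2)); each piece integrates to a log, atan, or power term.
F(s) = 5*log(s - 2)/12 - 5*log(s + 2)/12 is an antiderivative of f.
Check: d/ds[5*log(s - 2)/12 - 5*log(s + 2)/12] = 5/(3*s**2 - 12), which equals f(s).
F(4) = -5*log(6)/12 + 5*log(2)/12; F(3) = -5*log(5)/12.
Integral = F(4) - F(3) = -5*log(6)/12 + 5*log(2)/12 + 5*log(5)/12.

Antiderivative: F(s) = 5*log(s - 2)/12 - 5*log(s + 2)/12; value = -5*log(6)/12 + 5*log(2)/12 + 5*log(5)/12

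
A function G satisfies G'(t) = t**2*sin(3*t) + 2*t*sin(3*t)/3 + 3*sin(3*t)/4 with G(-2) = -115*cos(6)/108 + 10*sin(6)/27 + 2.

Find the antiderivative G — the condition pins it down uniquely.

The integrand splits into summands that can be handled one at a time.
A general antiderivative is -t**2*cos(3*t)/3 + 2*t*sin(3*t)/9 - 2*t*cos(3*t)/9 + 2*sin(3*t)/27 - 19*cos(3*t)/108 + C.
The condition gives C = -115*cos(6)/108 + 10*sin(6)/27 + 2 - (-115*cos(6)/108 + 10*sin(6)/27) = 2.
So G(t) = (-36*t**2*cos(3*t) + 24*t*sin(3*t) - 24*t*cos(3*t) + 8*sin(3*t) - 19*cos(3*t) + 216)/108.
Check: d/dt[(-36*t**2*cos(3*t) + 24*t*sin(3*t) - 24*t*cos(3*t) + 8*sin(3*t) - 19*cos(3*t) + 216)/108] = t**2*sin(3*t) + 2*t*sin(3*t)/3 + 3*sin(3*t)/4 = G'(t).

G(t) = (-36*t**2*cos(3*t) + 24*t*sin(3*t) - 24*t*cos(3*t) + 8*sin(3*t) - 19*cos(3*t) + 216)/108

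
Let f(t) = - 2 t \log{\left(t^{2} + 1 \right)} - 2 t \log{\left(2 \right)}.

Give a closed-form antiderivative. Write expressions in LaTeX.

Integrate term by term and add the pieces.
Check: d/dt[- t^{2} \log{\left(2 t^{2} + 2 \right)} + t^{2} - \log{\left(t^{2} + 1 \right)}] = - 2 t \log{\left(t^{2} + 1 \right)} - 2 t \log{\left(2 \right)} = f(t).

An antiderivative is F(t) = - t^{2} \log{\left(2 t^{2} + 2 \right)} + t^{2} - \log{\left(t^{2} + 1 \right)}.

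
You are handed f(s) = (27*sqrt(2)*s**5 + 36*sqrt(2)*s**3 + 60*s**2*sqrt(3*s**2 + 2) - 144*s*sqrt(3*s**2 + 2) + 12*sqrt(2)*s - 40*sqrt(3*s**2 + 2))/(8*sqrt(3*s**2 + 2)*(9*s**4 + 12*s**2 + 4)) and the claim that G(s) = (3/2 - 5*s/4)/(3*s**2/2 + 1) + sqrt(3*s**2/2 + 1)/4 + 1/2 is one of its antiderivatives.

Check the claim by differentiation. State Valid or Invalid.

Valid - differentiating G returns exactly f.

d/ds[G] = (27*sqrt(2)*s**5 + 36*sqrt(2)*s**3 + 60*s**2*sqrt(3*s**2 + 2) - 144*s*sqrt(3*s**2 + 2) + 12*sqrt(2)*s - 40*sqrt(3*s**2 + 2))/(72*s**4*sqrt(3*s**2 + 2) + 96*s**2*sqrt(3*s**2 + 2) + 32*sqrt(3*s**2 + 2))
This equals f(s) exactly, so the claim holds.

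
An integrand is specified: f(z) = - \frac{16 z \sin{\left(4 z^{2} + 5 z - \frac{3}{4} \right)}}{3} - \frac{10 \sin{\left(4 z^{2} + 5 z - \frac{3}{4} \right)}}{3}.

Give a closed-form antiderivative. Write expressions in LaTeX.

f matches the chain-rule pattern g'(h)*h' with inner function h(z) = 4 z^{2} + 5 z - \frac{3}{4}; substituting u = h(z) collapses the integral.
Check: d/dz[\frac{2 \cos{\left(4 z^{2} + 5 z - \frac{3}{4} \right)}}{3}] = - \frac{16 z \sin{\left(4 z^{2} + 5 z - \frac{3}{4} \right)}}{3} - \frac{10 \sin{\left(4 z^{2} + 5 z - \frac{3}{4} \right)}}{3} = f(z).

An antiderivative is F(z) = \frac{2 \cos{\left(4 z^{2} + 5 z - \frac{3}{4} \right)}}{3}.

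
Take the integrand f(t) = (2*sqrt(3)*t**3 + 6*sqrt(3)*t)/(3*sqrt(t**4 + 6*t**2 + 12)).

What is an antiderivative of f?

An antiderivative is F(t) = sqrt(3)*sqrt(t**4 + 6*t**2 + 12)/3.

f matches the chain-rule pattern g'(h)*h' with inner function h(t) = t**4/3 + 2*t**2 + 4; substituting u = h(t) collapses the integral.
Check: d/dt[sqrt(3)*sqrt(t**4 + 6*t**2 + 12)/3] = (2*sqrt(3)*t**3 + 6*sqrt(3)*t)/(3*sqrt(t**4 + 6*t**2 + 12)) = f(t).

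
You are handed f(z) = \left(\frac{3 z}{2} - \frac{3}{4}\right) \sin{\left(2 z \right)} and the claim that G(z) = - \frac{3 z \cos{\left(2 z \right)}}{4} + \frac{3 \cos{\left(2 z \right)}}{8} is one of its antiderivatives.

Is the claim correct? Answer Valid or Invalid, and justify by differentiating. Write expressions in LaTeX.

d/dz[G] = \frac{3 z \sin{\left(2 z \right)}}{2} - \frac{3 \sin{\left(2 z \right)}}{4} - \frac{3 \cos{\left(2 z \right)}}{4}
d/dz[G] - f(z) = - \frac{3 \cos{\left(2 z \right)}}{4} != 0.

Invalid: d/dz[G] - f = - \frac{3 \cos{\left(2 z \right)}}{4}, which is not 0.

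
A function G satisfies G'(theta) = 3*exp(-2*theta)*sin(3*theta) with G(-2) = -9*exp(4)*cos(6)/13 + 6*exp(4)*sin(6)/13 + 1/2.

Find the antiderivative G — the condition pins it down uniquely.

G(theta) = (13*exp(2*theta) - 12*sin(3*theta) - 18*cos(3*theta))*exp(-2*theta)/26

Check a candidate G(theta) by differentiating: d/dtheta[G] must match the given G'(theta).
A general antiderivative is -6*exp(-2*theta)*sin(3*theta)/13 - 9*exp(-2*theta)*cos(3*theta)/13 + C.
The condition gives C = -9*exp(4)*cos(6)/13 + 6*exp(4)*sin(6)/13 + 1/2 - (-9*exp(4)*cos(6)/13 + 6*exp(4)*sin(6)/13) = 1/2.
So G(theta) = (13*exp(2*theta) - 12*sin(3*theta) - 18*cos(3*theta))*exp(-2*theta)/26.
Check: d/dtheta[(13*exp(2*theta) - 12*sin(3*theta) - 18*cos(3*theta))*exp(-2*theta)/26] = 3*exp(-2*theta)*sin(3*theta) = G'(theta).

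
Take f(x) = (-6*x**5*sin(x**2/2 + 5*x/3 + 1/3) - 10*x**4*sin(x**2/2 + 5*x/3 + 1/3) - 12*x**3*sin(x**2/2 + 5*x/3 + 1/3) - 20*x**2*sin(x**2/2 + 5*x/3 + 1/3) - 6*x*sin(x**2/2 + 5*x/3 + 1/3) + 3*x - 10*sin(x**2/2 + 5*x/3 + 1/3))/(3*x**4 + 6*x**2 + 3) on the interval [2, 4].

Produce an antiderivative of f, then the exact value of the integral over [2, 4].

Recover f(x) by differentiating a candidate F(x); any mismatch rules it out.
F(x) = (4*x**2*cos(x**2/2 + 5*x/3 + 1/3) + 4*cos(x**2/2 + 5*x/3 + 1/3) - 1)/(2*(x**2 + 1)) is an antiderivative of f.
Check: d/dx[(4*x**2*cos(x**2/2 + 5*x/3 + 1/3) + 4*cos(x**2/2 + 5*x/3 + 1/3) - 1)/(2*(x**2 + 1))] = (-6*x**5*sin(x**2/2 + 5*x/3 + 1/3) - 10*x**4*sin(x**2/2 + 5*x/3 + 1/3) - 12*x**3*sin(x**2/2 + 5*x/3 + 1/3) - 20*x**2*sin(x**2/2 + 5*x/3 + 1/3) - 6*x*sin(x**2/2 + 5*x/3 + 1/3) + 3*x - 10*sin(x**2/2 + 5*x/3 + 1/3))/(3*x**4 + 6*x**2 + 3) = f(x).
F(4) = 2*cos(15) - 1/34; F(2) = -1/10 + 2*cos(17/3).
Integral = F(4) - F(2) = -2*cos(17/3) + 2*cos(15) + 6/85.

Antiderivative: F(x) = (4*x**2*cos(x**2/2 + 5*x/3 + 1/3) + 4*cos(x**2/2 + 5*x/3 + 1/3) - 1)/(2*(x**2 + 1)); value = -2*cos(17/3) + 2*cos(15) + 6/85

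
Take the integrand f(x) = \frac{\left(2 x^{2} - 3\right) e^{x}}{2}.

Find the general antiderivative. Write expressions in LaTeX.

f has the shape u'v + uv' for u = x^{2} - 2 x + \frac{1}{2} and v = e^{x} — it is the derivative of the product u*v.
Check: d/dx[\frac{\left(2 x^{2} - 4 x + 1\right) e^{x}}{2}] = x^{2} e^{x} - \frac{3 e^{x}}{2}, which equals f(x).

F(x) = \frac{\left(2 x^{2} - 4 x + 1\right) e^{x}}{2} + C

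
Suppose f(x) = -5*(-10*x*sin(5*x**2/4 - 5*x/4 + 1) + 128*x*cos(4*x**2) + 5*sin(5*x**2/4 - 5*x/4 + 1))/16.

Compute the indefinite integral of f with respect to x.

F(x) = -5*sin(4*x**2) - 5*cos(5*x**2/4 - 5*x/4 + 1)/4 + C

For F(x) to be correct the identity F'(x) - f(x) = 0 must hold.
Check: d/dx[-5*sin(4*x**2) - 5*cos(5*x**2/4 - 5*x/4 + 1)/4] = 25*x*sin(5*x**2/4 - 5*x/4 + 1)/8 - 40*x*cos(4*x**2) - 25*sin(5*x**2/4 - 5*x/4 + 1)/16, which equals f(x).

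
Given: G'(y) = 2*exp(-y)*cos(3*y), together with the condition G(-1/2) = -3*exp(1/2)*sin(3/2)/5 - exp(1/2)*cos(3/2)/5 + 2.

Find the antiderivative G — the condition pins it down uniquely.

G(y) = -(-10*exp(y) - 3*sin(3*y) + cos(3*y))*exp(-y)/5

A first test for any G(y): its y-derivative must equal the given G'(y).
A general antiderivative is 3*exp(-y)*sin(3*y)/5 - exp(-y)*cos(3*y)/5 + C.
The condition gives C = -3*exp(1/2)*sin(3/2)/5 - exp(1/2)*cos(3/2)/5 + 2 - (-3*exp(1/2)*sin(3/2)/5 - exp(1/2)*cos(3/2)/5) = 2.
So G(y) = -(-10*exp(y) - 3*sin(3*y) + cos(3*y))*exp(-y)/5.
Check: d/dy[-(-10*exp(y) - 3*sin(3*y) + cos(3*y))*exp(-y)/5] = 2*exp(-y)*cos(3*y) = G'(y).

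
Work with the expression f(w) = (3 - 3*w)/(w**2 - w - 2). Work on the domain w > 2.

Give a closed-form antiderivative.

Factor the denominator ((w - 2)*(w + 1)) and decompose: f = -2/(w + 1) - 1/(w - 2); each piece integrates to a log, atan, or power term.
Check: d/dw[-log(w - 2) - 2*log(w + 1)] = (3 - 3*w)/(w**2 - w - 2) = f(w).

An antiderivative is F(w) = -log(w - 2) - 2*log(w + 1).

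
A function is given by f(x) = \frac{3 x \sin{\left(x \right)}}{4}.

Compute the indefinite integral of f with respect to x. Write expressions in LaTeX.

F(x) = \frac{3 \left(- x \cos{\left(x \right)} + \sin{\left(x \right)}\right)}{4} + C

A first test for any F(x): its x-derivative must equal f(x) identically.
Check: d/dx[\frac{3 \left(- x \cos{\left(x \right)} + \sin{\left(x \right)}\right)}{4}] = \frac{3 x \sin{\left(x \right)}}{4} = f(x).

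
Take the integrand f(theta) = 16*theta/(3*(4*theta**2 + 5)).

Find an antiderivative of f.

f matches the chain-rule pattern g'(h)*h' with inner function h(theta) = 2*theta**2 + 5/2; substituting u = h(theta) collapses the integral.
Check: d/dtheta[2*log(2*theta**2 + 5/2)/3] = 16*theta/(12*theta**2 + 15), which equals f(theta).

An antiderivative is F(theta) = 2*log(2*theta**2 + 5/2)/3.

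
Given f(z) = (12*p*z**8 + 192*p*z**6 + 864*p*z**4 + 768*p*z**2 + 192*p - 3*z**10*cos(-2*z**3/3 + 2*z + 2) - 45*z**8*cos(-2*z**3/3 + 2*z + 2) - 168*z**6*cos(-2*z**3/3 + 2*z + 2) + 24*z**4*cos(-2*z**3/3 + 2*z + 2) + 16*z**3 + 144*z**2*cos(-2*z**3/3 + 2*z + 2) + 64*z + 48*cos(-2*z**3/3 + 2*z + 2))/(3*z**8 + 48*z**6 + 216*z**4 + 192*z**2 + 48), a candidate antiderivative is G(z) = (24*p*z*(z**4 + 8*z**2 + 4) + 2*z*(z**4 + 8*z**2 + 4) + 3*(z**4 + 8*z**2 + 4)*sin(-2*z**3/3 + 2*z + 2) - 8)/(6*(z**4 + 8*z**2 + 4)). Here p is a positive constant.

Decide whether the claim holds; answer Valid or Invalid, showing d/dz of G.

d/dz[G] = (12*p*z**8 + 192*p*z**6 + 864*p*z**4 + 768*p*z**2 + 192*p - 3*z**10*cos(-2*z**3/3 + 2*z + 2) - 45*z**8*cos(-2*z**3/3 + 2*z + 2) + z**8 - 168*z**6*cos(-2*z**3/3 + 2*z + 2) + 16*z**6 + 24*z**4*cos(-2*z**3/3 + 2*z + 2) + 72*z**4 + 16*z**3 + 144*z**2*cos(-2*z**3/3 + 2*z + 2) + 64*z**2 + 64*z + 48*cos(-2*z**3/3 + 2*z + 2) + 16)/(3*z**8 + 48*z**6 + 216*z**4 + 192*z**2 + 48)
d/dz[G] - f(z) = 1/3 != 0.

Invalid: d/dz[G] - f = 1/3, which is not 0.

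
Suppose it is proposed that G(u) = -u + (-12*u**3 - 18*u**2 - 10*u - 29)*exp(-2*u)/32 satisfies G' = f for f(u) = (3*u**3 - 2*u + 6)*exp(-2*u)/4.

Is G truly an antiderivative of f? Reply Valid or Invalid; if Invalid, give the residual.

Invalid: d/du[G] - f = -1, which is not 0.

d/du[G] = (3*u**3 - 2*u - 4*exp(2*u) + 6)*exp(-2*u)/4
d/du[G] - f(u) = -1 != 0.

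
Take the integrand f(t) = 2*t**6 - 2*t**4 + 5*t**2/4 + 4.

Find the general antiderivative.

The integrand splits into summands that can be handled one at a time.
Check: d/dt[t*(120*t**6 - 168*t**4 + 175*t**2 + 1680)/420] = 2*t**6 - 2*t**4 + 5*t**2/4 + 4 = f(t).

F(t) = t*(120*t**6 - 168*t**4 + 175*t**2 + 1680)/420 + C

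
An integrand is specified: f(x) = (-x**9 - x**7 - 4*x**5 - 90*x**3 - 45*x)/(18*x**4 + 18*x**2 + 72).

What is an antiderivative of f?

An antiderivative is F(x) = (-x**6 - 135*log(x**4 + x**2 + 4))/108.

Differentiate the proposed F(x) back; it has to land on f(x) exactly.
Check: d/dx[(-x**6 - 135*log(x**4 + x**2 + 4))/108] = (-x**9 - x**7 - 4*x**5 - 90*x**3 - 45*x)/(18*x**4 + 18*x**2 + 72) = f(x).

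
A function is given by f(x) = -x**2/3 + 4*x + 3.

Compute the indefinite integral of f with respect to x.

The integrand splits into summands that can be handled one at a time.
Check: d/dx[-x**3/9 + 2*x**2 + 3*x] = -x**2/3 + 4*x + 3 = f(x).

F(x) = -x**3/9 + 2*x**2 + 3*x + C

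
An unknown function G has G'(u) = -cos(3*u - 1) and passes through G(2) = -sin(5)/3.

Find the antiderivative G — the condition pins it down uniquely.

G(u) = -sin(3*u - 1)/3

Since d/du undoes antidifferentiation here, G(u) must give back the stated G'(u).
A general antiderivative is -sin(3*u - 1)/3 + C.
The condition gives C = -sin(5)/3 - (-sin(5)/3) = 0.
So G(u) = -sin(3*u - 1)/3.
Check: d/du[-sin(3*u - 1)/3] = -cos(3*u - 1) = G'(u).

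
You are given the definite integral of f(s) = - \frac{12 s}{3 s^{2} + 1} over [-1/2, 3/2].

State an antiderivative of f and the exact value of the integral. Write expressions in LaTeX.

f matches the chain-rule pattern g'(h)*h' with inner function h(s) = 3 s^{2} + 1; substituting u = h(s) collapses the integral.
F(s) = - 2 \log{\left(3 s^{2} + 1 \right)} is an antiderivative of f.
Check: d/ds[- 2 \log{\left(3 s^{2} + 1 \right)}] = - \frac{12 s}{3 s^{2} + 1} = f(s).
F(3/2) = - 2 \log{\left(\frac{31}{4} \right)}; F(-1/2) = - 2 \log{\left(\frac{7}{4} \right)}.
Integral = F(3/2) - F(-1/2) = - 2 \log{\left(\frac{31}{4} \right)} + 2 \log{\left(\frac{7}{4} \right)}.

Antiderivative: F(s) = - 2 \log{\left(3 s^{2} + 1 \right)}; value = - 2 \log{\left(\frac{31}{4} \right)} + 2 \log{\left(\frac{7}{4} \right)}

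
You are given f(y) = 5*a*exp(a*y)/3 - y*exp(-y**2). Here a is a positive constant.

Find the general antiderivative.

Integrate term by term and add the pieces.
Check: d/dy[(10*exp(y**2)*exp(a*y) + 3)*exp(-y**2)/6] = (5*a*exp(y**2)*exp(a*y) - 3*y)*exp(-y**2)/3, which equals f(y).

F(y) = (10*exp(y**2)*exp(a*y) + 3)*exp(-y**2)/6 + C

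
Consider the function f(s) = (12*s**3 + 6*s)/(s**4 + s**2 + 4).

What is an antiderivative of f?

An antiderivative is F(s) = 3*log(s**4 + s**2 + 4).

The substitution u = s**4 + s**2 + 4 works: f is exactly (dF/du)*(du/ds) for that inner function.
Check: d/ds[3*log(s**4 + s**2 + 4)] = (12*s**3 + 6*s)/(s**4 + s**2 + 4) = f(s).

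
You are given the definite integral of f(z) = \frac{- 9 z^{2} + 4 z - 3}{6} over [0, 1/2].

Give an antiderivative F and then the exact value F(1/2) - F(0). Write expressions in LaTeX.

Antiderivative: F(z) = - \frac{z^{3}}{2} + \frac{z^{2}}{3} - \frac{z}{2}; value = - \frac{11}{48}

Any candidate F(z) must reproduce f(z) exactly when differentiated.
F(z) = - \frac{z^{3}}{2} + \frac{z^{2}}{3} - \frac{z}{2} is an antiderivative of f.
Check: d/dz[- \frac{z^{3}}{2} + \frac{z^{2}}{3} - \frac{z}{2}] = - \frac{3 z^{2}}{2} + \frac{2 z}{3} - \frac{1}{2}, which equals f(z).
F(1/2) = - \frac{11}{48}; F(0) = 0.
Integral = F(1/2) - F(0) = - \frac{11}{48}.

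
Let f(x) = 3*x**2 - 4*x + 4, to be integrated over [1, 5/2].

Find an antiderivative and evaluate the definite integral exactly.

Antiderivative: F(x) = x**3 - 2*x**2 + 4*x; value = 81/8

Integrate term by term and add the pieces.
F(x) = x**3 - 2*x**2 + 4*x is an antiderivative of f.
Check: d/dx[x**3 - 2*x**2 + 4*x] = 3*x**2 - 4*x + 4 = f(x).
F(5/2) = 105/8; F(1) = 3.
Integral = F(5/2) - F(1) = 81/8.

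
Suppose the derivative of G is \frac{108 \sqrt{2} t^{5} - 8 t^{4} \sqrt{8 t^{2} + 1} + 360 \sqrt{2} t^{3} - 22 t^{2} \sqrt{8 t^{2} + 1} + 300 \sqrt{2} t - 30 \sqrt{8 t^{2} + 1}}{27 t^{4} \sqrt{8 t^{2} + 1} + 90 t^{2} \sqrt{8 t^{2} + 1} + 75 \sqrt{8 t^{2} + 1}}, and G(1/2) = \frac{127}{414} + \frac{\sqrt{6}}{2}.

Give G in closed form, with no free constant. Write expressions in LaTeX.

Check a candidate G(t) by differentiating: d/dt[G] must match the given G'(t).
A general antiderivative is \sqrt{4 t^{2} + \frac{1}{2}} + \frac{2 \left(- \frac{2 t^{3}}{3} - \frac{3 t}{2}\right)}{3 \left(\frac{3 t^{2}}{2} + \frac{5}{2}\right)} + C.
The condition gives C = \frac{127}{414} + \frac{\sqrt{6}}{2} - (- \frac{40}{207} + \frac{\sqrt{6}}{2}) = \frac{1}{2}.
So G(t) = \sqrt{4 t^{2} + \frac{1}{2}} + \frac{1}{2} + \frac{2 \left(- \frac{2 t^{3}}{3} - \frac{3 t}{2}\right)}{3 \left(\frac{3 t^{2}}{2} + \frac{5}{2}\right)}.
Check: d/dt[\sqrt{4 t^{2} + \frac{1}{2}} + \frac{1}{2} + \frac{2 \left(- \frac{2 t^{3}}{3} - \frac{3 t}{2}\right)}{3 \left(\frac{3 t^{2}}{2} + \frac{5}{2}\right)}] = \frac{108 \sqrt{2} t^{5} - 8 t^{4} \sqrt{8 t^{2} + 1} + 360 \sqrt{2} t^{3} - 22 t^{2} \sqrt{8 t^{2} + 1} + 300 \sqrt{2} t - 30 \sqrt{8 t^{2} + 1}}{27 t^{4} \sqrt{8 t^{2} + 1} + 90 t^{2} \sqrt{8 t^{2} + 1} + 75 \sqrt{8 t^{2} + 1}} = G'(t).

G(t) = \sqrt{4 t^{2} + \frac{1}{2}} + \frac{1}{2} + \frac{2 \left(- \frac{2 t^{3}}{3} - \frac{3 t}{2}\right)}{3 \left(\frac{3 t^{2}}{2} + \frac{5}{2}\right)}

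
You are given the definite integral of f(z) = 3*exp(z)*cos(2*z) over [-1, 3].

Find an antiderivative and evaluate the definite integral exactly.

Recover f(z) by differentiating a candidate F(z); any mismatch rules it out.
F(z) = 6*exp(z)*sin(2*z)/5 + 3*exp(z)*cos(2*z)/5 is an antiderivative of f.
Check: d/dz[6*exp(z)*sin(2*z)/5 + 3*exp(z)*cos(2*z)/5] = 3*exp(z)*cos(2*z) = f(z).
F(3) = 6*exp(3)*sin(6)/5 + 3*exp(3)*cos(6)/5; F(-1) = -6*exp(-1)*sin(2)/5 + 3*exp(-1)*cos(2)/5.
Integral = F(3) - F(-1) = 6*exp(3)*sin(6)/5 - 3*exp(-1)*cos(2)/5 + 6*exp(-1)*sin(2)/5 + 3*exp(3)*cos(6)/5.

Antiderivative: F(z) = 6*exp(z)*sin(2*z)/5 + 3*exp(z)*cos(2*z)/5; value = 6*exp(3)*sin(6)/5 - 3*exp(-1)*cos(2)/5 + 6*exp(-1)*sin(2)/5 + 3*exp(3)*cos(6)/5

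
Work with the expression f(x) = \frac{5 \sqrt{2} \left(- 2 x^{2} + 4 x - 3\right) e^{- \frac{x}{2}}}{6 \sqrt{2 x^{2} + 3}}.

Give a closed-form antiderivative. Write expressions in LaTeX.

f has the shape u'v + uv' for u = \frac{10 \sqrt{x^{2} + \frac{3}{2}}}{3} and v = e^{- \frac{x}{2}} — it is the derivative of the product u*v.
Check: d/dx[\frac{5 \sqrt{2} \sqrt{2 x^{2} + 3} e^{- \frac{x}{2}}}{3}] = \frac{\left(- 10 \sqrt{2} x^{2} + 20 \sqrt{2} x - 15 \sqrt{2}\right) e^{- \frac{x}{2}}}{6 \sqrt{2 x^{2} + 3}}, which equals f(x).

An antiderivative is F(x) = \frac{5 \sqrt{2} \sqrt{2 x^{2} + 3} e^{- \frac{x}{2}}}{3}.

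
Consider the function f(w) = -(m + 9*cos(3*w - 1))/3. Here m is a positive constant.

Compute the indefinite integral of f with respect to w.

F(w) = -m*w/3 - sin(3*w - 1) + C

Since d/dw undoes antidifferentiation here, F'(w) = f(w) is required of F(w).
Check: d/dw[-m*w/3 - sin(3*w - 1)] = -m/3 - 3*cos(3*w - 1), which equals f(w).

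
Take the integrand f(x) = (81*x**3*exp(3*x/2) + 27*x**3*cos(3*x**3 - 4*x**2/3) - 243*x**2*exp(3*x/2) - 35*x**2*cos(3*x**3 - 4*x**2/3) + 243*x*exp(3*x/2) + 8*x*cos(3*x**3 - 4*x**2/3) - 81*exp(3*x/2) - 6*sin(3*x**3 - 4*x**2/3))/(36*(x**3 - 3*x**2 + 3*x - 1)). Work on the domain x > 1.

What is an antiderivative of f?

Differentiate the proposed F(x) back; it has to land on f(x) exactly.
Check: d/dx[3*exp(3*x/2)/2 + sin(3*x**3 - 4*x**2/3)/(12*x**2 - 24*x + 12)] = (81*x**3*exp(3*x/2) + 27*x**3*cos(3*x**3 - 4*x**2/3) - 243*x**2*exp(3*x/2) - 35*x**2*cos(3*x**3 - 4*x**2/3) + 243*x*exp(3*x/2) + 8*x*cos(3*x**3 - 4*x**2/3) - 81*exp(3*x/2) - 6*sin(3*x**3 - 4*x**2/3))/(36*x**3 - 108*x**2 + 108*x - 36), which equals f(x).

An antiderivative is F(x) = 3*exp(3*x/2)/2 + sin(3*x**3 - 4*x**2/3)/(12*x**2 - 24*x + 12).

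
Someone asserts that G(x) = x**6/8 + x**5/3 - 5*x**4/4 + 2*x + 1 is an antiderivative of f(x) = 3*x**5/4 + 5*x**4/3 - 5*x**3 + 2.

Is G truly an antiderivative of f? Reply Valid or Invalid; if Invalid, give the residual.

d/dx[G] = 3*x**5/4 + 5*x**4/3 - 5*x**3 + 2
This equals f(x) exactly, so the claim holds.

Valid - differentiating G returns exactly f.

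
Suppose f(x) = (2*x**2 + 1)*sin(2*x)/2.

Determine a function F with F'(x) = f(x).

An antiderivative is F(x) = -x**2*cos(2*x)/2 + x*sin(2*x)/2.

A first test for any F(x): its x-derivative must equal f(x) identically.
Check: d/dx[-x**2*cos(2*x)/2 + x*sin(2*x)/2] = x**2*sin(2*x) + sin(2*x)/2, which equals f(x).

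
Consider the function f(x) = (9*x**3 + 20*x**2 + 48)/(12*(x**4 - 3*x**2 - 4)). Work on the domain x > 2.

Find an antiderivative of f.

An antiderivative is F(x) = (100*log(x - 2) - 28*log(x + 2) + 9*log(x**2 + 1) - 56*atan(x))/120.

The denominator factors as 12*(x - 2)*(x + 2)*(x**2 + 1); partial fractions split f into directly integrable pieces: (9*x - 28)/(60*(x**2 + 1)) - 7/(30*(x + 2)) + 5/(6*(x - 2)).
Check: d/dx[(100*log(x - 2) - 28*log(x + 2) + 9*log(x**2 + 1) - 56*atan(x))/120] = (9*x**3 + 20*x**2 + 48)/(12*x**4 - 36*x**2 - 48), which equals f(x).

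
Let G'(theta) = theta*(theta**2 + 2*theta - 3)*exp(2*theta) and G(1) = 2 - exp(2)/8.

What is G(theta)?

G'(theta) has the shape u'v + uv' for u = theta**3/2 + theta**2/4 - 7*theta/4 + 7/8 and v = exp(2*theta) — it is the derivative of the product u*v.
A general antiderivative is (4*theta**3 + 2*theta**2 - 14*theta + 7)*exp(2*theta)/8 + C.
The condition gives C = 2 - exp(2)/8 - (-exp(2)/8) = 2.
So G(theta) = (4*theta**3*exp(2*theta) + 2*theta**2*exp(2*theta) - 14*theta*exp(2*theta) + 7*exp(2*theta) + 16)/8.
Check: d/dtheta[(4*theta**3*exp(2*theta) + 2*theta**2*exp(2*theta) - 14*theta*exp(2*theta) + 7*exp(2*theta) + 16)/8] = theta**3*exp(2*theta) + 2*theta**2*exp(2*theta) - 3*theta*exp(2*theta), which equals G'(theta).

G(theta) = (4*theta**3*exp(2*theta) + 2*theta**2*exp(2*theta) - 14*theta*exp(2*theta) + 7*exp(2*theta) + 16)/8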